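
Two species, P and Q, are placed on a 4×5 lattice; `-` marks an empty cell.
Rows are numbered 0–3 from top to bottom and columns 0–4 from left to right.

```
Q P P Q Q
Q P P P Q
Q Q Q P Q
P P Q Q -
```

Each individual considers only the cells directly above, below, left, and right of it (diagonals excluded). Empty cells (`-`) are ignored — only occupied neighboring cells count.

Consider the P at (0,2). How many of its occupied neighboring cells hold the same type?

2

Occupied neighbors of (0,2): (1,2)=P, (0,1)=P, (0,3)=Q.
Same type (P): 2 of 3.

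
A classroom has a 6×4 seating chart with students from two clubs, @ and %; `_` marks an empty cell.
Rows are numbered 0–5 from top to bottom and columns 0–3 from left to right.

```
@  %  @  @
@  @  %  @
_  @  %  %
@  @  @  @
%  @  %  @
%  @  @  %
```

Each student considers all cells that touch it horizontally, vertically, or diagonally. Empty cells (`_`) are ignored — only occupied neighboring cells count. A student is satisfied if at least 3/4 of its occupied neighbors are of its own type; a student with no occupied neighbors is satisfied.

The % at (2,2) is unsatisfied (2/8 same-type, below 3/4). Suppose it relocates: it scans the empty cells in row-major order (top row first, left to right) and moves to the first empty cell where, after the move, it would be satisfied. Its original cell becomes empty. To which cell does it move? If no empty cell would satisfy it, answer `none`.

Vacating (2,2). Empty cells in order:
  (2,0): 0/5 same-type → still unsatisfied.

none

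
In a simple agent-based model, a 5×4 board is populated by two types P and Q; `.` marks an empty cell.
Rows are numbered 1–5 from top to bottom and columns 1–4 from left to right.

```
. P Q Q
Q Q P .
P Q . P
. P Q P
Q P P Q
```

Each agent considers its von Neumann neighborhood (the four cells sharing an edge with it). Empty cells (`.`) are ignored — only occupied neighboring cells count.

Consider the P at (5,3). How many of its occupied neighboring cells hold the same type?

Occupied neighbors of (5,3): (4,3)=Q, (5,2)=P, (5,4)=Q.
Same type (P): 1 of 3.

1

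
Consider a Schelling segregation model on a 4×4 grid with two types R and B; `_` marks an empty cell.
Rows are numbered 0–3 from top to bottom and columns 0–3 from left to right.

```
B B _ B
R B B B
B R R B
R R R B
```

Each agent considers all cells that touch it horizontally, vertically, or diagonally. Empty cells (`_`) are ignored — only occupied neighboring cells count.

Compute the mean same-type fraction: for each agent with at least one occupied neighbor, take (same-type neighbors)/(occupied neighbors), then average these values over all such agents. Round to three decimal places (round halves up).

(0,0)B 2/3
(0,1)B 3/4
(0,3)B 2/2
(1,0)R 1/5
(1,1)B 4/7
(1,2)B 5/7
(1,3)B 3/4
(2,0)B 1/5
(2,1)R 5/8
(2,2)R 3/8
(2,3)B 3/5
(3,0)R 2/3
(3,1)R 4/5
(3,2)R 3/5
(3,3)B 1/3
Sum over 15 agents: 2/3 + 3/4 + 2/2 + 1/5 + 4/7 + 5/7 + 3/4 + 1/5 + 5/8 + 3/8 + 3/5 + 2/3 + 4/5 + 3/5 + 1/3 = 1859/210; mean = 1859/210 ÷ 15 = 1859/3150 = 0.590158… → 0.590.

0.590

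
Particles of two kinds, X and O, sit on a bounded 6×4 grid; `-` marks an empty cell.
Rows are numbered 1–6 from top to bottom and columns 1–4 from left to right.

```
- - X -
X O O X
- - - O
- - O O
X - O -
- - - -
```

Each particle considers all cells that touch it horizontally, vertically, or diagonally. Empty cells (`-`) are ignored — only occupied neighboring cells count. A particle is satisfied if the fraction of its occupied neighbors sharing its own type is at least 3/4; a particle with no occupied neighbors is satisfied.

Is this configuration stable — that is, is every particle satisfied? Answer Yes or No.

Row 1: (1,3)X 1/3 not
Row 2: (2,1)X 0/1 not · (2,2)O 1/3 not · (2,3)O 2/4 not · (2,4)X 1/3 not
Row 3: (3,4)O 3/4 satisfied
Row 4: (4,3)O 3/3 satisfied · (4,4)O 3/3 satisfied
Row 5: (5,1)X 0/0 satisfied · (5,3)O 2/2 satisfied
For instance (1,3) has only 1/3 same-type neighbors, below 3/4.

No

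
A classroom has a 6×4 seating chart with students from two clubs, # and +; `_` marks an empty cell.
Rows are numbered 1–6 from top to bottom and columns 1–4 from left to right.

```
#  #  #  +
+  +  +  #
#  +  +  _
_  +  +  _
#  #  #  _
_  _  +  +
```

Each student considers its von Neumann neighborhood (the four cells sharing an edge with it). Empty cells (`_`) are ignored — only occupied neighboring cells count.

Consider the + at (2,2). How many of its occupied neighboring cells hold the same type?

Occupied neighbors of (2,2): (1,2)=#, (3,2)=+, (2,1)=+, (2,3)=+.
Same type (+): 3 of 4.

3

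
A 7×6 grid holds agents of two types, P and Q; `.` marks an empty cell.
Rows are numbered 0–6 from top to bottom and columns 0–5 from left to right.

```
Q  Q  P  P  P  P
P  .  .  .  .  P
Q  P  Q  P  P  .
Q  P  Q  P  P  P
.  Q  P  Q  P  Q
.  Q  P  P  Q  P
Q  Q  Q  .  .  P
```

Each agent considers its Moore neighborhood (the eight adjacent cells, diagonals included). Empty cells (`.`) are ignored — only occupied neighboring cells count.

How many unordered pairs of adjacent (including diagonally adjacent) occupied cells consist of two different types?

39

Scan each occupied cell's neighbors to the right and below (and the two forward diagonals) so each pair is counted once.
From row 0: 3 unlike of 9 pairs (running 3/9).
From row 1: 1 unlike of 3 pairs (running 4/12).
From row 2: 9 unlike of 18 pairs (running 13/30).
From row 3: 9 unlike of 19 pairs (running 22/49).
From row 4: 10 unlike of 17 pairs (running 32/66).
From row 5: 7 unlike of 12 pairs (running 39/78).
From row 6: 0 unlike of 2 pairs (running 39/80).
Total adjacent occupied pairs: 80; unlike-type pairs: 39.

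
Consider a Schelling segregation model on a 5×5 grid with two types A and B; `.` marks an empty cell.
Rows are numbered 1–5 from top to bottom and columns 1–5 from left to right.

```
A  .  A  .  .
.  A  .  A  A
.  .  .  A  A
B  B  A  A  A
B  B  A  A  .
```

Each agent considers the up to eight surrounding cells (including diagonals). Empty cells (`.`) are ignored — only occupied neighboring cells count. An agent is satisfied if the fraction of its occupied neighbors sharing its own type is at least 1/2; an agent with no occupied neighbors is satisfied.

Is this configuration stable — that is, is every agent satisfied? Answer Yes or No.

(1,1)A 1/1 ✓
(1,3)A 2/2 ✓
(2,2)A 2/2 ✓
(2,4)A 4/4 ✓
(2,5)A 3/3 ✓
(3,4)A 6/6 ✓
(3,5)A 5/5 ✓
(4,1)B 3/3 ✓
(4,2)B 3/5 ✓
(4,3)A 4/6 ✓
(4,4)A 6/6 ✓
(4,5)A 4/4 ✓
(5,1)B 3/3 ✓
(5,2)B 3/5 ✓
(5,3)A 3/5 ✓
(5,4)A 4/4 ✓
All meet the threshold, so the configuration is stable.

Yes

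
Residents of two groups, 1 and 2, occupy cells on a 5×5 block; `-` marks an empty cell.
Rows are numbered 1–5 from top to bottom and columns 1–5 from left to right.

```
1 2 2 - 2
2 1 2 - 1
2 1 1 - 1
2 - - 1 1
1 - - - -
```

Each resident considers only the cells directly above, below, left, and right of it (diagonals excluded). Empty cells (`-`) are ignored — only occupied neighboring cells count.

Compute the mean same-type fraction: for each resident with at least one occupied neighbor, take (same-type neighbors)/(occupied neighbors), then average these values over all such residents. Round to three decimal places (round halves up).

(1,1)1 0/2
(1,2)2 1/3
(1,3)2 2/2
(1,5)2 0/1
(2,1)2 1/3
(2,2)1 1/4
(2,3)2 1/3
(2,5)1 1/2
(3,1)2 2/3
(3,2)1 2/3
(3,3)1 1/2
(3,5)1 2/2
(4,1)2 1/2
(4,4)1 1/1
(4,5)1 2/2
(5,1)1 0/1
Sum over 16 residents: 0/2 + 1/3 + 2/2 + 0/1 + 1/3 + 1/4 + 1/3 + 1/2 + 2/3 + 2/3 + 1/2 + 2/2 + 1/2 + 1/1 + 2/2 + 0/1 = 97/12; mean = 97/12 ÷ 16 = 97/192 = 0.505208… → 0.505.

0.505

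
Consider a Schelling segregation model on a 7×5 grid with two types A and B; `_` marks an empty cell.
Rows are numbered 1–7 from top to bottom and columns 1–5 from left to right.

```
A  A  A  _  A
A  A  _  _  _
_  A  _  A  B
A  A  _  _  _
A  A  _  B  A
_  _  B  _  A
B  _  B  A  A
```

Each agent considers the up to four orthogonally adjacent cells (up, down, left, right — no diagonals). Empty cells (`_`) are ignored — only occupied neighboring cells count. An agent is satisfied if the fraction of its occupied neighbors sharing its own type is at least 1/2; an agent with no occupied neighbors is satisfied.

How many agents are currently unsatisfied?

(1,1)A 2/2 ✓
(1,2)A 3/3 ✓
(1,3)A 1/1 ✓
(1,5)A 0/0 ✓
(2,1)A 2/2 ✓
(2,2)A 3/3 ✓
(3,2)A 2/2 ✓
(3,4)A 0/1 ✗
(3,5)B 0/1 ✗
(4,1)A 2/2 ✓
(4,2)A 3/3 ✓
(5,1)A 2/2 ✓
(5,2)A 2/2 ✓
(5,4)B 0/1 ✗
(5,5)A 1/2 ✓
(6,3)B 1/1 ✓
(6,5)A 2/2 ✓
(7,1)B 0/0 ✓
(7,3)B 1/2 ✓
(7,4)A 1/2 ✓
(7,5)A 2/2 ✓
Unsatisfied: (3,4), (3,5), (5,4) — 3 in total.

3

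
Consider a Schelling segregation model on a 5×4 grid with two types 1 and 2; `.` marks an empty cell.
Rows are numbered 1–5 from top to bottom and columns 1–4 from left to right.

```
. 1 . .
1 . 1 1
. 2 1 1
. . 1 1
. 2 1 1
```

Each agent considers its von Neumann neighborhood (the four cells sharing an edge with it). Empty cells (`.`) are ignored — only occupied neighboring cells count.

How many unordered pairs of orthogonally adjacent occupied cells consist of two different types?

2

Scan each occupied cell's neighbors to the right and below so each pair is counted once.
From row 2: 0 unlike of 3 pairs (running 0/3).
From row 3: 1 unlike of 4 pairs (running 1/7).
From row 4: 0 unlike of 3 pairs (running 1/10).
From row 5: 1 unlike of 2 pairs (running 2/12).
Total adjacent occupied pairs: 12; unlike-type pairs: 2.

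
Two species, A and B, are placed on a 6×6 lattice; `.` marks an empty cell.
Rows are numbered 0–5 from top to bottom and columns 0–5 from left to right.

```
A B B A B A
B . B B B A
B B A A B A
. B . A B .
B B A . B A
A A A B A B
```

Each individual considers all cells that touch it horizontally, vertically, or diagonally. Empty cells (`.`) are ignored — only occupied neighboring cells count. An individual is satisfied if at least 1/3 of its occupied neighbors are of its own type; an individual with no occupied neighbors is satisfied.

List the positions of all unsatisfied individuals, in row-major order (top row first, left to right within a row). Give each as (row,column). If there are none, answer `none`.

Row 0: (0,0)A 0/2 unhappy · (0,1)B 3/4 ok · (0,2)B 3/4 ok · (0,3)A 0/5 unhappy · (0,4)B 2/5 ok · (0,5)A 1/3 ok
Row 1: (1,0)B 3/4 ok · (1,2)B 4/7 ok · (1,3)B 5/8 ok · (1,4)B 3/8 ok · (1,5)A 2/5 ok
Row 2: (2,0)B 3/3 ok · (2,1)B 4/5 ok · (2,2)A 2/6 ok · (2,3)A 2/7 unhappy · (2,4)B 3/7 ok · (2,5)A 1/4 unhappy
Row 3: (3,1)B 4/6 ok · (3,3)A 3/6 ok · (3,4)B 2/6 ok
Row 4: (4,0)B 2/4 ok · (4,1)B 2/6 ok · (4,2)A 3/6 ok · (4,4)B 3/6 ok · (4,5)A 1/4 unhappy
Row 5: (5,0)A 1/3 ok · (5,1)A 3/5 ok · (5,2)A 2/4 ok · (5,3)B 1/4 unhappy · (5,4)A 1/4 unhappy · (5,5)B 1/3 ok

(0,0), (0,3), (2,3), (2,5), (4,5), (5,3), (5,4)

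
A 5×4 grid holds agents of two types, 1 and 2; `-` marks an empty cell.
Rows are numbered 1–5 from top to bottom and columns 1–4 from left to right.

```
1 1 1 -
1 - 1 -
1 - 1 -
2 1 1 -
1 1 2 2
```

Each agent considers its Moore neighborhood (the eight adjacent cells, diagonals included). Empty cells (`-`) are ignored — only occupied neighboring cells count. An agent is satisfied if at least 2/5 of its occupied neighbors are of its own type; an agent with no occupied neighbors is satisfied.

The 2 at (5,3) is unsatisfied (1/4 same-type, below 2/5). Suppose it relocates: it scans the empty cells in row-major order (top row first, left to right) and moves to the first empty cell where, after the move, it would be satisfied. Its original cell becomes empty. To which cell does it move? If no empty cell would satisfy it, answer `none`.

none

Vacating (5,3). Empty cells in order:
  (1,4): 0/2 same-type → still unsatisfied.
  (2,2): 0/7 same-type → still unsatisfied.
  (2,4): 0/3 same-type → still unsatisfied.
  (3,2): 1/7 same-type → still unsatisfied.
  (3,4): 0/3 same-type → still unsatisfied.
  (4,4): 1/3 same-type → still unsatisfied.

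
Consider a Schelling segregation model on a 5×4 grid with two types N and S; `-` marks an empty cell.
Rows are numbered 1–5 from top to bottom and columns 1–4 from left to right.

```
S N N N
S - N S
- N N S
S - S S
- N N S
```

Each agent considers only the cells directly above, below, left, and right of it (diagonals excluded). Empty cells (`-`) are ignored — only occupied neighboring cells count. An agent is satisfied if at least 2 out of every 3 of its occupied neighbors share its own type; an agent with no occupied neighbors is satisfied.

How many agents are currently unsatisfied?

8

Row 1: (1,1)S 1/2 ✗ · (1,2)N 1/2 ✗ · (1,3)N 3/3 ✓ · (1,4)N 1/2 ✗
Row 2: (2,1)S 1/1 ✓ · (2,3)N 2/3 ✓ · (2,4)S 1/3 ✗
Row 3: (3,2)N 1/1 ✓ · (3,3)N 2/4 ✗ · (3,4)S 2/3 ✓
Row 4: (4,1)S 0/0 ✓ · (4,3)S 1/3 ✗ · (4,4)S 3/3 ✓
Row 5: (5,2)N 1/1 ✓ · (5,3)N 1/3 ✗ · (5,4)S 1/2 ✗
Unsatisfied: (1,1), (1,2), (1,4), (2,4), (3,3), (4,3), (5,3), (5,4) — 8 in total.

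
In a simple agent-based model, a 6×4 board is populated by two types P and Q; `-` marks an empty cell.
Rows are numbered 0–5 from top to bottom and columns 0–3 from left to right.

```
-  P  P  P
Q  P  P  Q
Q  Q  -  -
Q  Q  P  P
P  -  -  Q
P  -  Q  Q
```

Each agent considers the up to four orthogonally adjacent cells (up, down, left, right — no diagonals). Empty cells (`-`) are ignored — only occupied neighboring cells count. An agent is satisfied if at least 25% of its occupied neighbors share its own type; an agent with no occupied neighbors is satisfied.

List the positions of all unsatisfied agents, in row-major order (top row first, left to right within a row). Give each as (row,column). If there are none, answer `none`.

(1,3)

(0,1)P 2/2 ✓
(0,2)P 3/3 ✓
(0,3)P 1/2 ✓
(1,0)Q 1/2 ✓
(1,1)P 2/4 ✓
(1,2)P 2/3 ✓
(1,3)Q 0/2 ✗
(2,0)Q 3/3 ✓
(2,1)Q 2/3 ✓
(3,0)Q 2/3 ✓
(3,1)Q 2/3 ✓
(3,2)P 1/2 ✓
(3,3)P 1/2 ✓
(4,0)P 1/2 ✓
(4,3)Q 1/2 ✓
(5,0)P 1/1 ✓
(5,2)Q 1/1 ✓
(5,3)Q 2/2 ✓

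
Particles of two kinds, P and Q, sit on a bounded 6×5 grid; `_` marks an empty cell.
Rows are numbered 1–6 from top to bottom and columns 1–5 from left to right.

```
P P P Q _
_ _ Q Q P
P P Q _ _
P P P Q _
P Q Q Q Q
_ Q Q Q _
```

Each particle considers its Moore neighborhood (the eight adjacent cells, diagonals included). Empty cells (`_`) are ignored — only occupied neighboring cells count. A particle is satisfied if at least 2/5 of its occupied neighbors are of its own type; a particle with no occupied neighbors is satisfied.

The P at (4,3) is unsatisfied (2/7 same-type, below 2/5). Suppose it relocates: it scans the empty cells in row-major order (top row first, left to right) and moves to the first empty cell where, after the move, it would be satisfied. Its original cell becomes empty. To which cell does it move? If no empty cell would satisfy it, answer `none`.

(2,1)

Vacating (4,3). Empty cells in order:
  (1,5): 1/3 same-type → still unsatisfied.
  (2,1): 4/4 same-type → satisfied — stop here.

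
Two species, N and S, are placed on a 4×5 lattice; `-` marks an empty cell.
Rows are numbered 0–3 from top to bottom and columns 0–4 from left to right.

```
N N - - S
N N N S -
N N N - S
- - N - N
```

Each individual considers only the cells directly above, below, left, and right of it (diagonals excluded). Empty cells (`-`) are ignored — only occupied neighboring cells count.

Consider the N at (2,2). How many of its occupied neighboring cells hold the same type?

Occupied neighbors of (2,2): (1,2)=N, (3,2)=N, (2,1)=N.
Same type (N): 3 of 3.

3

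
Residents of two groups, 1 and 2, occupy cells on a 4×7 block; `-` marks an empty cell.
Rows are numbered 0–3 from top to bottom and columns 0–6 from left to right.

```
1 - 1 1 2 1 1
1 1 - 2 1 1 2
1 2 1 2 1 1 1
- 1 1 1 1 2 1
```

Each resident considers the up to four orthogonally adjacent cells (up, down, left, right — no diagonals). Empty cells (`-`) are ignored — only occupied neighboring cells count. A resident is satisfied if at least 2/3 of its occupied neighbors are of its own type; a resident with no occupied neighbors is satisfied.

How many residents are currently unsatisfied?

(0,0)1 1/1 satisfied
(0,2)1 1/1 satisfied
(0,3)1 1/3 not
(0,4)2 0/3 not
(0,5)1 2/3 satisfied
(0,6)1 1/2 not
(1,0)1 3/3 satisfied
(1,1)1 1/2 not
(1,3)2 1/3 not
(1,4)1 2/4 not
(1,5)1 3/4 satisfied
(1,6)2 0/3 not
(2,0)1 1/2 not
(2,1)2 0/4 not
(2,2)1 1/3 not
(2,3)2 1/4 not
(2,4)1 3/4 satisfied
(2,5)1 3/4 satisfied
(2,6)1 2/3 satisfied
(3,1)1 1/2 not
(3,2)1 3/3 satisfied
(3,3)1 2/3 satisfied
(3,4)1 2/3 satisfied
(3,5)2 0/3 not
(3,6)1 1/2 not
Unsatisfied: (0,3), (0,4), (0,6), (1,1), (1,3), (1,4), (1,6), (2,0), (2,1), (2,2), (2,3), (3,1), (3,5), (3,6) — 14 in total.

14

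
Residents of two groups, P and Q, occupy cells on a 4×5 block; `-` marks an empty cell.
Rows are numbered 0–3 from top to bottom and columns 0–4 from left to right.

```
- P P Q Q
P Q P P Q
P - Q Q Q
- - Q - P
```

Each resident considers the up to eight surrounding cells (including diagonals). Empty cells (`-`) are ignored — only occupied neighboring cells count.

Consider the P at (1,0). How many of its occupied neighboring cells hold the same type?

2

Occupied neighbors of (1,0): (0,1)=P, (1,1)=Q, (2,0)=P.
Same type (P): 2 of 3.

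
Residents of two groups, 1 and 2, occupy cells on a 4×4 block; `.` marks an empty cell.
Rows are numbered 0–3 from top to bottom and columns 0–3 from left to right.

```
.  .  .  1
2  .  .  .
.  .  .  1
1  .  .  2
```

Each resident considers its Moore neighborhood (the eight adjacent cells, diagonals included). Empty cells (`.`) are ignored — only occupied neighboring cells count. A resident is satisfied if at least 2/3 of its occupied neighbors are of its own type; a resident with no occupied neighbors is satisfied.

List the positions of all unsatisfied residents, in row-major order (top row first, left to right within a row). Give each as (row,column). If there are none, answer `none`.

(0,3)1 0/0 ✓
(1,0)2 0/0 ✓
(2,3)1 0/1 ✗
(3,0)1 0/0 ✓
(3,3)2 0/1 ✗

(2,3), (3,3)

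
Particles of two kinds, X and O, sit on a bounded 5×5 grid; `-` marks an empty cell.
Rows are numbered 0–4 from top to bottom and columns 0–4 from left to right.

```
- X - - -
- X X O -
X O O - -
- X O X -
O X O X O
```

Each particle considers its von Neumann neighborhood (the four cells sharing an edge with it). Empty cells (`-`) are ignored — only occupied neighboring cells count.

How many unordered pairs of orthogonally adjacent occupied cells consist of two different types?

11

Scan each occupied cell's neighbors to the right and below so each pair is counted once.
From row 0: 0 unlike of 1 pairs (running 0/1).
From row 1: 3 unlike of 4 pairs (running 3/5).
From row 2: 2 unlike of 4 pairs (running 5/9).
From row 3: 2 unlike of 5 pairs (running 7/14).
From row 4: 4 unlike of 4 pairs (running 11/18).
Total adjacent occupied pairs: 18; unlike-type pairs: 11.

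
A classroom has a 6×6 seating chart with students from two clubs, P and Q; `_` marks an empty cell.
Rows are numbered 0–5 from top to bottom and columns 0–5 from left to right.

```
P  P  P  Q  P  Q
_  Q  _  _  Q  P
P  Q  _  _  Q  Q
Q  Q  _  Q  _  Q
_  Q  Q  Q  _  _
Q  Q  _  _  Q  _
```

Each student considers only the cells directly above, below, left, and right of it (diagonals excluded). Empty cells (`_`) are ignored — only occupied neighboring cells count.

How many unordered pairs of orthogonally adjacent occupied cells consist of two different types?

10

Scan each occupied cell's neighbors to the right and below so each pair is counted once.
Row 0: P(0,0)–P(0,1)= P(0,1)–P(0,2)= P(0,1)–Q(1,1)≠ P(0,2)–Q(0,3)≠ Q(0,3)–P(0,4)≠ P(0,4)–Q(0,5)≠ P(0,4)–Q(1,4)≠ Q(0,5)–P(1,5)≠  → 6/8 unlike.
Row 1: Q(1,1)–Q(2,1)= Q(1,4)–P(1,5)≠ Q(1,4)–Q(2,4)= P(1,5)–Q(2,5)≠  → 2/4 unlike.
Row 2: P(2,0)–Q(2,1)≠ P(2,0)–Q(3,0)≠ Q(2,1)–Q(3,1)= Q(2,4)–Q(2,5)= Q(2,5)–Q(3,5)=  → 2/5 unlike.
Row 3: Q(3,0)–Q(3,1)= Q(3,1)–Q(4,1)= Q(3,3)–Q(4,3)=  → 0/3 unlike.
Row 4: Q(4,1)–Q(4,2)= Q(4,1)–Q(5,1)= Q(4,2)–Q(4,3)=  → 0/3 unlike.
Row 5: Q(5,0)–Q(5,1)=  → 0/1 unlike.
Total adjacent occupied pairs: 24; unlike-type pairs: 10.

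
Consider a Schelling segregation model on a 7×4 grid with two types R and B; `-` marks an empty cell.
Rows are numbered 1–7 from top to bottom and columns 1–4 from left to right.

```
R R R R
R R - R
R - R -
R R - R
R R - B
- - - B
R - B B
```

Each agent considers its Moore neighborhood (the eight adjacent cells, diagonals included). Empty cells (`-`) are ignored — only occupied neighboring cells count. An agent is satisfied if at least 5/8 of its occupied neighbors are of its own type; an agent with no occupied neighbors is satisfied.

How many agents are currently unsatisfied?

2

(1,1)R 3/3 ok
(1,2)R 4/4 ok
(1,3)R 4/4 ok
(1,4)R 2/2 ok
(2,1)R 4/4 ok
(2,2)R 6/6 ok
(2,4)R 3/3 ok
(3,1)R 4/4 ok
(3,3)R 4/4 ok
(4,1)R 4/4 ok
(4,2)R 5/5 ok
(4,4)R 1/2 unhappy
(5,1)R 3/3 ok
(5,2)R 3/3 ok
(5,4)B 1/2 unhappy
(6,4)B 3/3 ok
(7,1)R 0/0 ok
(7,3)B 2/2 ok
(7,4)B 2/2 ok
Unsatisfied: (4,4), (5,4) — 2 in total.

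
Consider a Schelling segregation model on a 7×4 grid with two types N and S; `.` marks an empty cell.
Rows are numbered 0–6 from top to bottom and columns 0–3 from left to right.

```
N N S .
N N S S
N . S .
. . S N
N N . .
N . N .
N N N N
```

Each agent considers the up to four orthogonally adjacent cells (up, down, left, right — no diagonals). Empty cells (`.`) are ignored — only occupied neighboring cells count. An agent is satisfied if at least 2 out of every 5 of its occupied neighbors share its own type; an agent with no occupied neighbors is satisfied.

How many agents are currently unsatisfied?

1

Row 0: (0,0)N 2/2 ok · (0,1)N 2/3 ok · (0,2)S 1/2 ok
Row 1: (1,0)N 3/3 ok · (1,1)N 2/3 ok · (1,2)S 3/4 ok · (1,3)S 1/1 ok
Row 2: (2,0)N 1/1 ok · (2,2)S 2/2 ok
Row 3: (3,2)S 1/2 ok · (3,3)N 0/1 unhappy
Row 4: (4,0)N 2/2 ok · (4,1)N 1/1 ok
Row 5: (5,0)N 2/2 ok · (5,2)N 1/1 ok
Row 6: (6,0)N 2/2 ok · (6,1)N 2/2 ok · (6,2)N 3/3 ok · (6,3)N 1/1 ok
Unsatisfied: (3,3) — 1 in total.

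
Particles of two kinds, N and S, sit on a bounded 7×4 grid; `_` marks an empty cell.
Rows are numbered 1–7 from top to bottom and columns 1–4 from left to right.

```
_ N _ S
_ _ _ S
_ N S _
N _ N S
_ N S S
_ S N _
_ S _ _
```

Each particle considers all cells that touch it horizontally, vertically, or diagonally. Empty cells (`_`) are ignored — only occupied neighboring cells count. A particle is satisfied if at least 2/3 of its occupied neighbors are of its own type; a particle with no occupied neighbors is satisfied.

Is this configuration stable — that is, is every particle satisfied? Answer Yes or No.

Row 1: (1,2)N 0/0 satisfied · (1,4)S 1/1 satisfied
Row 2: (2,4)S 2/2 satisfied
Row 3: (3,2)N 2/3 satisfied · (3,3)S 2/4 not
Row 4: (4,1)N 2/2 satisfied · (4,3)N 2/6 not · (4,4)S 3/4 satisfied
Row 5: (5,2)N 3/5 not · (5,3)S 3/6 not · (5,4)S 2/4 not
Row 6: (6,2)S 2/4 not · (6,3)N 1/5 not
Row 7: (7,2)S 1/2 not
For instance (3,3) has only 2/4 same-type neighbors, below 2/3.

No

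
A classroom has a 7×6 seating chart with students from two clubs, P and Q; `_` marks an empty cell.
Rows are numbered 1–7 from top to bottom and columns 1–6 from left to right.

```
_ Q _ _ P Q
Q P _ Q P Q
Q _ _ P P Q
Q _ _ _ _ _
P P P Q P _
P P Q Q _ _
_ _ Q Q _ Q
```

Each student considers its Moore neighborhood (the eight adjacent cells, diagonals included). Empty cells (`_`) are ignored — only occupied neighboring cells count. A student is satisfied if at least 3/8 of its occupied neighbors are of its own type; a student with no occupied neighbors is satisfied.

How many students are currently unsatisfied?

(1,2)Q 1/2 ok
(1,5)P 1/4 unhappy
(1,6)Q 1/3 unhappy
(2,1)Q 2/3 ok
(2,2)P 0/3 unhappy
(2,4)Q 0/4 unhappy
(2,5)P 3/7 ok
(2,6)Q 2/5 ok
(3,1)Q 2/3 ok
(3,4)P 2/3 ok
(3,5)P 2/5 ok
(3,6)Q 1/3 unhappy
(4,1)Q 1/3 unhappy
(5,1)P 3/4 ok
(5,2)P 4/6 ok
(5,3)P 2/5 ok
(5,4)Q 2/4 ok
(5,5)P 0/2 unhappy
(6,1)P 3/3 ok
(6,2)P 4/6 ok
(6,3)Q 4/7 ok
(6,4)Q 4/6 ok
(7,3)Q 3/4 ok
(7,4)Q 3/3 ok
(7,6)Q 0/0 ok
Unsatisfied: (1,5), (1,6), (2,2), (2,4), (3,6), (4,1), (5,5) — 7 in total.

7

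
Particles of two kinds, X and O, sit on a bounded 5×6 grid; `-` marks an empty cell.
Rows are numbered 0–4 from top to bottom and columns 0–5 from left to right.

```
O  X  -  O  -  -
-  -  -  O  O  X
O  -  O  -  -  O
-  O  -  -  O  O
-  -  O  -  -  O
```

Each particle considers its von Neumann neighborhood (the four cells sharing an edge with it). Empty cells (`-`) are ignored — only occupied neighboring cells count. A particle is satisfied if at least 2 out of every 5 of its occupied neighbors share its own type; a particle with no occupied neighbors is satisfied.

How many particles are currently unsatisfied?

3

(0,0)O 0/1 unhappy
(0,1)X 0/1 unhappy
(0,3)O 1/1 ok
(1,3)O 2/2 ok
(1,4)O 1/2 ok
(1,5)X 0/2 unhappy
(2,0)O 0/0 ok
(2,2)O 0/0 ok
(2,5)O 1/2 ok
(3,1)O 0/0 ok
(3,4)O 1/1 ok
(3,5)O 3/3 ok
(4,2)O 0/0 ok
(4,5)O 1/1 ok
Unsatisfied: (0,0), (0,1), (1,5) — 3 in total.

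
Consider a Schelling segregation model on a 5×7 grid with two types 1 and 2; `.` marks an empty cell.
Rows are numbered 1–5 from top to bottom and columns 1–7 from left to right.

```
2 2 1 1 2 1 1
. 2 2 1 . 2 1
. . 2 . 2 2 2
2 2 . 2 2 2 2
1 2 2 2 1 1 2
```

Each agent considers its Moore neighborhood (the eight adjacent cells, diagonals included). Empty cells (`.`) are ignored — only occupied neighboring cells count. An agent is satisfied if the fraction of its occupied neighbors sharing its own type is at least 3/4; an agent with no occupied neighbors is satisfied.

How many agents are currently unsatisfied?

Row 1: (1,1)2 2/2 satisfied · (1,2)2 3/4 satisfied · (1,3)1 2/5 not · (1,4)1 2/4 not · (1,5)2 1/4 not · (1,6)1 2/4 not · (1,7)1 2/3 not
Row 2: (2,2)2 4/5 satisfied · (2,3)2 3/6 not · (2,4)1 2/6 not · (2,6)2 4/7 not · (2,7)1 2/5 not
Row 3: (3,3)2 4/5 satisfied · (3,5)2 5/6 satisfied · (3,6)2 6/7 satisfied · (3,7)2 4/5 satisfied
Row 4: (4,1)2 2/3 not · (4,2)2 4/5 satisfied · (4,4)2 5/6 satisfied · (4,5)2 5/7 not · (4,6)2 6/8 satisfied · (4,7)2 4/5 satisfied
Row 5: (5,1)1 0/3 not · (5,2)2 3/4 satisfied · (5,3)2 4/4 satisfied · (5,4)2 3/4 satisfied · (5,5)1 1/5 not · (5,6)1 1/5 not · (5,7)2 2/3 not
Unsatisfied: (1,3), (1,4), (1,5), (1,6), (1,7), (2,3), (2,4), (2,6), (2,7), (4,1), (4,5), (5,1), (5,5), (5,6), (5,7) — 15 in total.

15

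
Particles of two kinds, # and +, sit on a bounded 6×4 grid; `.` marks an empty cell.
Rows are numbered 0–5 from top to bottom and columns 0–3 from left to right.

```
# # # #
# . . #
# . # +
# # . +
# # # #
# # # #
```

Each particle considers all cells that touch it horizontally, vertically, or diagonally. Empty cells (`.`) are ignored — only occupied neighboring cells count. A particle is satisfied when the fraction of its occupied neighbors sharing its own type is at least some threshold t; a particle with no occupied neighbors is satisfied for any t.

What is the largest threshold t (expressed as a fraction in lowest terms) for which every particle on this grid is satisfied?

(0,0)# 2/2
(0,1)# 3/3
(0,2)# 3/3
(0,3)# 2/2
(1,0)# 3/3
(1,3)# 3/4
(2,0)# 3/3
(2,2)# 2/4
(2,3)+ 1/3
(3,0)# 4/4
(3,1)# 6/6
(3,3)+ 1/4
(4,0)# 5/5
(4,1)# 7/7
(4,2)# 6/7
(4,3)# 3/4
(5,0)# 3/3
(5,1)# 5/5
(5,2)# 5/5
(5,3)# 3/3
The smallest same-type fraction is 1/4 at (3,3), which reduces to 1/4. Any threshold above that leaves this particle unsatisfied.

1/4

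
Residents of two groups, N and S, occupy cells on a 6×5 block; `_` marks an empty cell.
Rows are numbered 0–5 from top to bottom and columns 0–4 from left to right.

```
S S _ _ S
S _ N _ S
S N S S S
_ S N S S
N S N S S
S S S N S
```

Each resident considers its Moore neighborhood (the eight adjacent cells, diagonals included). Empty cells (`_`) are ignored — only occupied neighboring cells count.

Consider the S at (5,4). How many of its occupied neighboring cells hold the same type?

2

Occupied neighbors of (5,4): (4,3)=S, (4,4)=S, (5,3)=N.
Same type (S): 2 of 3.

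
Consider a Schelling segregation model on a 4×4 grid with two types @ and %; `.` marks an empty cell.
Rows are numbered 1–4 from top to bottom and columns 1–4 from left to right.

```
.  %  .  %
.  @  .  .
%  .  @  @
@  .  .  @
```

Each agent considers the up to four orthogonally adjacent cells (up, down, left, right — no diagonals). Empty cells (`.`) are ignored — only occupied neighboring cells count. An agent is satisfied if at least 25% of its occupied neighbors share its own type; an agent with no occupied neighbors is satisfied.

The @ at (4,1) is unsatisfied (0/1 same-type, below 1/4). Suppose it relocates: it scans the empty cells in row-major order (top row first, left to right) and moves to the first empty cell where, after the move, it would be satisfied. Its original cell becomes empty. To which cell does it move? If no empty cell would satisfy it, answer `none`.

Vacating (4,1). Empty cells in order:
  (1,1): 0/1 same-type → still unsatisfied.
  (1,3): 0/2 same-type → still unsatisfied.
  (2,1): 1/2 same-type → satisfied — stop here.

(2,1)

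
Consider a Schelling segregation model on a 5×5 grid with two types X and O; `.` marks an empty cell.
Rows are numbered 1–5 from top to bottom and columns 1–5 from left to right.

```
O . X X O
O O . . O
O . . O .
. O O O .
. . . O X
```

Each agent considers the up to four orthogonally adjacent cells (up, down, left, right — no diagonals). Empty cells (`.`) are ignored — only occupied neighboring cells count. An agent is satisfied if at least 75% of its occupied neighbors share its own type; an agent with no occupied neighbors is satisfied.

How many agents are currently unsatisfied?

4

Row 1: (1,1)O 1/1 satisfied · (1,3)X 1/1 satisfied · (1,4)X 1/2 not · (1,5)O 1/2 not
Row 2: (2,1)O 3/3 satisfied · (2,2)O 1/1 satisfied · (2,5)O 1/1 satisfied
Row 3: (3,1)O 1/1 satisfied · (3,4)O 1/1 satisfied
Row 4: (4,2)O 1/1 satisfied · (4,3)O 2/2 satisfied · (4,4)O 3/3 satisfied
Row 5: (5,4)O 1/2 not · (5,5)X 0/1 not
Unsatisfied: (1,4), (1,5), (5,4), (5,5) — 4 in total.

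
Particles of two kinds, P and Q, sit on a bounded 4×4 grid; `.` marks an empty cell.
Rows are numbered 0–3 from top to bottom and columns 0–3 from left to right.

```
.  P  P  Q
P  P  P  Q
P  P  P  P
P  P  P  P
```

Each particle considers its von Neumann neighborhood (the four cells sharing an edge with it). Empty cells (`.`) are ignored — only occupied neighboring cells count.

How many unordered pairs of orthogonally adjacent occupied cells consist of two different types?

Scan each occupied cell's neighbors to the right and below so each pair is counted once.
From row 0: 1 unlike of 5 pairs (running 1/5).
From row 1: 2 unlike of 7 pairs (running 3/12).
From row 2: 0 unlike of 7 pairs (running 3/19).
From row 3: 0 unlike of 3 pairs (running 3/22).
Total adjacent occupied pairs: 22; unlike-type pairs: 3.

3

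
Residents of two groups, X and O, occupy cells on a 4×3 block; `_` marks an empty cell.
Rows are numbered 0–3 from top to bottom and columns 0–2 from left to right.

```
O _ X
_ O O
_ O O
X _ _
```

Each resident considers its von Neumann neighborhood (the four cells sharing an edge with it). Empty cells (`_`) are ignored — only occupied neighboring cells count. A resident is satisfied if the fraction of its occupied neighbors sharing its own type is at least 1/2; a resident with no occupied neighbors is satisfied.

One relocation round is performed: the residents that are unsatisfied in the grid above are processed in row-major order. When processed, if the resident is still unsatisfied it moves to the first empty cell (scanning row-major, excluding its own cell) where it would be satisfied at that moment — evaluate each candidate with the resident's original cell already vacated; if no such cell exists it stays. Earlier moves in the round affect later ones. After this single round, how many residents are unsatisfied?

Initially unsatisfied (in order): (0,2).
  (0,2) → (2,0).
Resulting grid:
O _ _
_ O O
X O O
X _ _
All satisfied now.

0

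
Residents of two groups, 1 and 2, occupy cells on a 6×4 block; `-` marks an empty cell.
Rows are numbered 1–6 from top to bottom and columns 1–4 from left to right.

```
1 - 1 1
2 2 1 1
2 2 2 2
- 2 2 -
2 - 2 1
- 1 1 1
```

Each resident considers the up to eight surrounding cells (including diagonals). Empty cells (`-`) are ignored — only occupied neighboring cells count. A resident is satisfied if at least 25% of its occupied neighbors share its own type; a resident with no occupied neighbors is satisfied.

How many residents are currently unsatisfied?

(1,1)1 0/2 ✗
(1,3)1 3/4 ✓
(1,4)1 3/3 ✓
(2,1)2 3/4 ✓
(2,2)2 4/7 ✓
(2,3)1 3/7 ✓
(2,4)1 3/5 ✓
(3,1)2 4/4 ✓
(3,2)2 6/7 ✓
(3,3)2 5/7 ✓
(3,4)2 2/4 ✓
(4,2)2 6/6 ✓
(4,3)2 5/6 ✓
(5,1)2 1/2 ✓
(5,3)2 2/6 ✓
(5,4)1 2/4 ✓
(6,2)1 1/3 ✓
(6,3)1 3/4 ✓
(6,4)1 2/3 ✓
Unsatisfied: (1,1) — 1 in total.

1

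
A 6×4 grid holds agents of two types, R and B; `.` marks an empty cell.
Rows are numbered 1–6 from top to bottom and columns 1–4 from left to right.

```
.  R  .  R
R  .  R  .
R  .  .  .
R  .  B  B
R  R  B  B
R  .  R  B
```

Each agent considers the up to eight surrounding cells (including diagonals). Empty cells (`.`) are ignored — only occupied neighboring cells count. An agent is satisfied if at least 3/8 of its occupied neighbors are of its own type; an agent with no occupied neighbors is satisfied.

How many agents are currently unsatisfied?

Row 1: (1,2)R 2/2 satisfied · (1,4)R 1/1 satisfied
Row 2: (2,1)R 2/2 satisfied · (2,3)R 2/2 satisfied
Row 3: (3,1)R 2/2 satisfied
Row 4: (4,1)R 3/3 satisfied · (4,3)B 3/4 satisfied · (4,4)B 3/3 satisfied
Row 5: (5,1)R 3/3 satisfied · (5,2)R 4/6 satisfied · (5,3)B 4/6 satisfied · (5,4)B 4/5 satisfied
Row 6: (6,1)R 2/2 satisfied · (6,3)R 1/4 not · (6,4)B 2/3 satisfied
Unsatisfied: (6,3) — 1 in total.

1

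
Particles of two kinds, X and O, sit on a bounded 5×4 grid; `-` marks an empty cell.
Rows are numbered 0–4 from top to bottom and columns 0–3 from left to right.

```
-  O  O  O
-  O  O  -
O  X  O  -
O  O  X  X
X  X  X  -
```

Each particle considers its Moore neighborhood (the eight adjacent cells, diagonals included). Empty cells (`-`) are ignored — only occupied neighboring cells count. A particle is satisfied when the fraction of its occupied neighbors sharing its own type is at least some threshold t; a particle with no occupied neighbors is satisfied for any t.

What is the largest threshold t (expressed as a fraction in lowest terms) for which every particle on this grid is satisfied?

(0,1)O 3/3
(0,2)O 4/4
(0,3)O 2/2
(1,1)O 5/6
(1,2)O 5/6
(2,0)O 3/4
(2,1)X 1/7
(2,2)O 3/6
(3,0)O 2/5
(3,1)O 3/8
(3,2)X 4/6
(3,3)X 2/3
(4,0)X 1/3
(4,1)X 3/5
(4,2)X 3/4
The smallest same-type fraction is 1/7 at (2,1), which reduces to 1/7. Any threshold above that leaves this particle unsatisfied.

1/7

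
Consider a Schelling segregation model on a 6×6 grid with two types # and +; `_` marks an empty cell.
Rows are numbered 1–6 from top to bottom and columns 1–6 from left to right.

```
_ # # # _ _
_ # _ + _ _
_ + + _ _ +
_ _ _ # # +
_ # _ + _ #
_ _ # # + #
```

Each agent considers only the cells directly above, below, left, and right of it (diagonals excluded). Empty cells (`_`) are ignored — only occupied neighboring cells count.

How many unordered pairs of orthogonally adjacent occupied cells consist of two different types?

Scan each occupied cell's neighbors to the right and below so each pair is counted once.
From row 1: 1 unlike of 4 pairs (running 1/4).
From row 2: 1 unlike of 1 pairs (running 2/5).
From row 3: 0 unlike of 2 pairs (running 2/7).
From row 4: 3 unlike of 4 pairs (running 5/11).
From row 5: 1 unlike of 2 pairs (running 6/13).
From row 6: 2 unlike of 3 pairs (running 8/16).
Total adjacent occupied pairs: 16; unlike-type pairs: 8.

8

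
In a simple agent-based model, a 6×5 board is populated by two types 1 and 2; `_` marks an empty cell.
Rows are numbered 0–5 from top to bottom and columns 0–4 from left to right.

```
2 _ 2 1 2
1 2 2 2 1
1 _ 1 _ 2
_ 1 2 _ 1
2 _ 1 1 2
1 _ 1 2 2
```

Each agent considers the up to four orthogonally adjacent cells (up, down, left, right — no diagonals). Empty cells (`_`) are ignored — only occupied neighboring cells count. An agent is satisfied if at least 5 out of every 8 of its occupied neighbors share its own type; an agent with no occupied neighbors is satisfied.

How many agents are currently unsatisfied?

19

(0,0)2 0/1 not
(0,2)2 1/2 not
(0,3)1 0/3 not
(0,4)2 0/2 not
(1,0)1 1/3 not
(1,1)2 1/2 not
(1,2)2 3/4 satisfied
(1,3)2 1/3 not
(1,4)1 0/3 not
(2,0)1 1/1 satisfied
(2,2)1 0/2 not
(2,4)2 0/2 not
(3,1)1 0/1 not
(3,2)2 0/3 not
(3,4)1 0/2 not
(4,0)2 0/1 not
(4,2)1 2/3 satisfied
(4,3)1 1/3 not
(4,4)2 1/3 not
(5,0)1 0/1 not
(5,2)1 1/2 not
(5,3)2 1/3 not
(5,4)2 2/2 satisfied
Unsatisfied: (0,0), (0,2), (0,3), (0,4), (1,0), (1,1), (1,3), (1,4), (2,2), (2,4), (3,1), (3,2), (3,4), (4,0), (4,3), (4,4), (5,0), (5,2), (5,3) — 19 in total.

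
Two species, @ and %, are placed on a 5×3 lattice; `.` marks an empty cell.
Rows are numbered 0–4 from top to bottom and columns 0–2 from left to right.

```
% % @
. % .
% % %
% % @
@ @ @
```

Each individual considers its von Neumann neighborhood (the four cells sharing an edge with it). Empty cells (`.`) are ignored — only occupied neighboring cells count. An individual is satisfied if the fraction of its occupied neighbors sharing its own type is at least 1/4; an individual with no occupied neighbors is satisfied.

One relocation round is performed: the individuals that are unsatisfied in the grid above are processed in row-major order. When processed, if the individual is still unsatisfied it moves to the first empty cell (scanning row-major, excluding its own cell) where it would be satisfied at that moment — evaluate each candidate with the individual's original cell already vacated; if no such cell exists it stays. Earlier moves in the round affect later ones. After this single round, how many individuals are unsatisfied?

Initially unsatisfied (in order): (0,2).
  (0,2): no empty cell satisfies it; stays.
Resulting grid:
% % @
. % .
% % %
% % @
@ @ @
Unsatisfied now: (0,2).

1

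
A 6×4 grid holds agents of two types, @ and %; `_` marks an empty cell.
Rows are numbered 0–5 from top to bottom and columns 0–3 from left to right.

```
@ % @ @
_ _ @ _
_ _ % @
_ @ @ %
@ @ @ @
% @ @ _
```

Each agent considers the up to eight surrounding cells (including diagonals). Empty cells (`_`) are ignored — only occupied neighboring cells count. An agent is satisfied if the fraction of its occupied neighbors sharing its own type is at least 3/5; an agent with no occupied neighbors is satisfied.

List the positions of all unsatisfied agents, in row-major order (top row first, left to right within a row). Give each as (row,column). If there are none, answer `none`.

(0,0), (0,1), (2,2), (2,3), (3,3), (5,0)

(0,0)@ 0/1 ✗
(0,1)% 0/3 ✗
(0,2)@ 2/3 ✓
(0,3)@ 2/2 ✓
(1,2)@ 3/5 ✓
(2,2)% 1/5 ✗
(2,3)@ 2/4 ✗
(3,1)@ 4/5 ✓
(3,2)@ 5/7 ✓
(3,3)% 1/5 ✗
(4,0)@ 3/4 ✓
(4,1)@ 6/7 ✓
(4,2)@ 6/7 ✓
(4,3)@ 3/4 ✓
(5,0)% 0/3 ✗
(5,1)@ 4/5 ✓
(5,2)@ 4/4 ✓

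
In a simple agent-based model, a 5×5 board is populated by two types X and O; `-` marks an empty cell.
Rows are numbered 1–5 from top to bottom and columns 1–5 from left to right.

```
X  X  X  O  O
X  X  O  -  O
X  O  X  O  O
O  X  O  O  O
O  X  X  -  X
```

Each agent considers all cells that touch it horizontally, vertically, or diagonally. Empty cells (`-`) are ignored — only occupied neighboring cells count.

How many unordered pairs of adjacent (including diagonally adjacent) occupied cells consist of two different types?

24

Scan each occupied cell's neighbors to the right and below (and the two forward diagonals) so each pair is counted once.
Row 1: X(1,1)–X(1,2)= X(1,1)–X(2,1)= X(1,1)–X(2,2)= X(1,2)–X(1,3)= X(1,2)–X(2,2)= X(1,2)–O(2,3)≠ X(1,2)–X(2,1)= X(1,3)–O(1,4)≠ X(1,3)–O(2,3)≠ X(1,3)–X(2,2)= O(1,4)–O(1,5)= O(1,4)–O(2,5)= O(1,4)–O(2,3)= O(1,5)–O(2,5)=  → 3/14 unlike.
Row 2: X(2,1)–X(2,2)= X(2,1)–X(3,1)= X(2,1)–O(3,2)≠ X(2,2)–O(2,3)≠ X(2,2)–O(3,2)≠ X(2,2)–X(3,3)= X(2,2)–X(3,1)= O(2,3)–X(3,3)≠ O(2,3)–O(3,4)= O(2,3)–O(3,2)= O(2,5)–O(3,5)= O(2,5)–O(3,4)=  → 4/12 unlike.
Row 3: X(3,1)–O(3,2)≠ X(3,1)–O(4,1)≠ X(3,1)–X(4,2)= O(3,2)–X(3,3)≠ O(3,2)–X(4,2)≠ O(3,2)–O(4,3)= O(3,2)–O(4,1)= X(3,3)–O(3,4)≠ X(3,3)–O(4,3)≠ X(3,3)–O(4,4)≠ X(3,3)–X(4,2)= O(3,4)–O(3,5)= O(3,4)–O(4,4)= O(3,4)–O(4,5)= O(3,4)–O(4,3)= O(3,5)–O(4,5)= O(3,5)–O(4,4)=  → 7/17 unlike.
Row 4: O(4,1)–X(4,2)≠ O(4,1)–O(5,1)= O(4,1)–X(5,2)≠ X(4,2)–O(4,3)≠ X(4,2)–X(5,2)= X(4,2)–X(5,3)= X(4,2)–O(5,1)≠ O(4,3)–O(4,4)= O(4,3)–X(5,3)≠ O(4,3)–X(5,2)≠ O(4,4)–O(4,5)= O(4,4)–X(5,5)≠ O(4,4)–X(5,3)≠ O(4,5)–X(5,5)≠  → 9/14 unlike.
Row 5: O(5,1)–X(5,2)≠ X(5,2)–X(5,3)=  → 1/2 unlike.
Total adjacent occupied pairs: 59; unlike-type pairs: 24.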